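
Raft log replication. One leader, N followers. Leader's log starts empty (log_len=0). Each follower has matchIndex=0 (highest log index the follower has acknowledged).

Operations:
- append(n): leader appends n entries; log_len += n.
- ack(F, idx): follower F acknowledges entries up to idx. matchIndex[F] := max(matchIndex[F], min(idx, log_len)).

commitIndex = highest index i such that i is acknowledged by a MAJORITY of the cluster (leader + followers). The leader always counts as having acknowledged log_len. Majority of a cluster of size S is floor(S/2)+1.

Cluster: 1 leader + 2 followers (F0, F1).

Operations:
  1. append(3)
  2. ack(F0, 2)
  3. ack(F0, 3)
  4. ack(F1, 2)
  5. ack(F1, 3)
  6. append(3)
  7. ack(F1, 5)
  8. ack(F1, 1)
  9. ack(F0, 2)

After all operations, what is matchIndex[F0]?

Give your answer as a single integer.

Op 1: append 3 -> log_len=3
Op 2: F0 acks idx 2 -> match: F0=2 F1=0; commitIndex=2
Op 3: F0 acks idx 3 -> match: F0=3 F1=0; commitIndex=3
Op 4: F1 acks idx 2 -> match: F0=3 F1=2; commitIndex=3
Op 5: F1 acks idx 3 -> match: F0=3 F1=3; commitIndex=3
Op 6: append 3 -> log_len=6
Op 7: F1 acks idx 5 -> match: F0=3 F1=5; commitIndex=5
Op 8: F1 acks idx 1 -> match: F0=3 F1=5; commitIndex=5
Op 9: F0 acks idx 2 -> match: F0=3 F1=5; commitIndex=5

Answer: 3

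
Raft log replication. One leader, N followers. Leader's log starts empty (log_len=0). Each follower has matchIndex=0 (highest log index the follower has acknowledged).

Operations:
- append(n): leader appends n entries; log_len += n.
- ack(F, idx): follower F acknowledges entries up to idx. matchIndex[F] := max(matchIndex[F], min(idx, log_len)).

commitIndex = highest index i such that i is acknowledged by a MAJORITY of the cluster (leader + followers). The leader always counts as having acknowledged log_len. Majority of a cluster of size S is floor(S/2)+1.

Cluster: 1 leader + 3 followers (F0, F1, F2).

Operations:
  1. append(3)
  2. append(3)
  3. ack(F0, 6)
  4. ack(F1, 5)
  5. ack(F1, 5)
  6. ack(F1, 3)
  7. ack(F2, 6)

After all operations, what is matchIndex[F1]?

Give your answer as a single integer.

Answer: 5

Derivation:
Op 1: append 3 -> log_len=3
Op 2: append 3 -> log_len=6
Op 3: F0 acks idx 6 -> match: F0=6 F1=0 F2=0; commitIndex=0
Op 4: F1 acks idx 5 -> match: F0=6 F1=5 F2=0; commitIndex=5
Op 5: F1 acks idx 5 -> match: F0=6 F1=5 F2=0; commitIndex=5
Op 6: F1 acks idx 3 -> match: F0=6 F1=5 F2=0; commitIndex=5
Op 7: F2 acks idx 6 -> match: F0=6 F1=5 F2=6; commitIndex=6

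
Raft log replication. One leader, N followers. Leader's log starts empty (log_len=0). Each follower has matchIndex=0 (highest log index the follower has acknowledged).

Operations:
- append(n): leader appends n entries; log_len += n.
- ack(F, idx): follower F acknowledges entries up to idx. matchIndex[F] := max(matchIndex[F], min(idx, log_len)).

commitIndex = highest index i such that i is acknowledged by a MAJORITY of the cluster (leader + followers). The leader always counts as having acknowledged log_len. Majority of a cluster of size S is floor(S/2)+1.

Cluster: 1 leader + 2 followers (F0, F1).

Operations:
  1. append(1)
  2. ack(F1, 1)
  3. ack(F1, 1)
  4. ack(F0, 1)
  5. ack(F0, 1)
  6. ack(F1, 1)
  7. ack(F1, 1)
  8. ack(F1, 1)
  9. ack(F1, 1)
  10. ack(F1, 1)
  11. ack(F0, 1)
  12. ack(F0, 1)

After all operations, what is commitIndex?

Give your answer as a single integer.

Op 1: append 1 -> log_len=1
Op 2: F1 acks idx 1 -> match: F0=0 F1=1; commitIndex=1
Op 3: F1 acks idx 1 -> match: F0=0 F1=1; commitIndex=1
Op 4: F0 acks idx 1 -> match: F0=1 F1=1; commitIndex=1
Op 5: F0 acks idx 1 -> match: F0=1 F1=1; commitIndex=1
Op 6: F1 acks idx 1 -> match: F0=1 F1=1; commitIndex=1
Op 7: F1 acks idx 1 -> match: F0=1 F1=1; commitIndex=1
Op 8: F1 acks idx 1 -> match: F0=1 F1=1; commitIndex=1
Op 9: F1 acks idx 1 -> match: F0=1 F1=1; commitIndex=1
Op 10: F1 acks idx 1 -> match: F0=1 F1=1; commitIndex=1
Op 11: F0 acks idx 1 -> match: F0=1 F1=1; commitIndex=1
Op 12: F0 acks idx 1 -> match: F0=1 F1=1; commitIndex=1

Answer: 1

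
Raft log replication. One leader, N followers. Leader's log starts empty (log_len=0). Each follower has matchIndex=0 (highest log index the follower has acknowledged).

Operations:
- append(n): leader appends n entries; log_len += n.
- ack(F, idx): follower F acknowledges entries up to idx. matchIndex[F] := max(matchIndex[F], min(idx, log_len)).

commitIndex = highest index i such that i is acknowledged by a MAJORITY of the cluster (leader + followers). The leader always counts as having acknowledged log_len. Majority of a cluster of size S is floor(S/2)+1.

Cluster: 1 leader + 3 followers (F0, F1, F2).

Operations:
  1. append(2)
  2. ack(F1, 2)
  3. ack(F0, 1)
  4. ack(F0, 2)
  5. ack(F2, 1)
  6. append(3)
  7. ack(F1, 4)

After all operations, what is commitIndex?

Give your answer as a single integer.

Answer: 2

Derivation:
Op 1: append 2 -> log_len=2
Op 2: F1 acks idx 2 -> match: F0=0 F1=2 F2=0; commitIndex=0
Op 3: F0 acks idx 1 -> match: F0=1 F1=2 F2=0; commitIndex=1
Op 4: F0 acks idx 2 -> match: F0=2 F1=2 F2=0; commitIndex=2
Op 5: F2 acks idx 1 -> match: F0=2 F1=2 F2=1; commitIndex=2
Op 6: append 3 -> log_len=5
Op 7: F1 acks idx 4 -> match: F0=2 F1=4 F2=1; commitIndex=2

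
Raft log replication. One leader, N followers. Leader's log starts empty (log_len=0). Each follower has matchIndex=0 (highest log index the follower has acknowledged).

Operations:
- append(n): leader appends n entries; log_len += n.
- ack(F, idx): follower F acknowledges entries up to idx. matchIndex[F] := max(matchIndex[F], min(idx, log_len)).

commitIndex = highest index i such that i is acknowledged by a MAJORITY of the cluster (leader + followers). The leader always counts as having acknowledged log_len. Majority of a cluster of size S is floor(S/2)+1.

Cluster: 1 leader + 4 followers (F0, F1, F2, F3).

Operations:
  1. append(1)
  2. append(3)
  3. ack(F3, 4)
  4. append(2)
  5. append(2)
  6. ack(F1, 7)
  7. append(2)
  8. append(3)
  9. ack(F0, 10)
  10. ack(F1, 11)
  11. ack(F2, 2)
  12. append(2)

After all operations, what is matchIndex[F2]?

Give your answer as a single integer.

Op 1: append 1 -> log_len=1
Op 2: append 3 -> log_len=4
Op 3: F3 acks idx 4 -> match: F0=0 F1=0 F2=0 F3=4; commitIndex=0
Op 4: append 2 -> log_len=6
Op 5: append 2 -> log_len=8
Op 6: F1 acks idx 7 -> match: F0=0 F1=7 F2=0 F3=4; commitIndex=4
Op 7: append 2 -> log_len=10
Op 8: append 3 -> log_len=13
Op 9: F0 acks idx 10 -> match: F0=10 F1=7 F2=0 F3=4; commitIndex=7
Op 10: F1 acks idx 11 -> match: F0=10 F1=11 F2=0 F3=4; commitIndex=10
Op 11: F2 acks idx 2 -> match: F0=10 F1=11 F2=2 F3=4; commitIndex=10
Op 12: append 2 -> log_len=15

Answer: 2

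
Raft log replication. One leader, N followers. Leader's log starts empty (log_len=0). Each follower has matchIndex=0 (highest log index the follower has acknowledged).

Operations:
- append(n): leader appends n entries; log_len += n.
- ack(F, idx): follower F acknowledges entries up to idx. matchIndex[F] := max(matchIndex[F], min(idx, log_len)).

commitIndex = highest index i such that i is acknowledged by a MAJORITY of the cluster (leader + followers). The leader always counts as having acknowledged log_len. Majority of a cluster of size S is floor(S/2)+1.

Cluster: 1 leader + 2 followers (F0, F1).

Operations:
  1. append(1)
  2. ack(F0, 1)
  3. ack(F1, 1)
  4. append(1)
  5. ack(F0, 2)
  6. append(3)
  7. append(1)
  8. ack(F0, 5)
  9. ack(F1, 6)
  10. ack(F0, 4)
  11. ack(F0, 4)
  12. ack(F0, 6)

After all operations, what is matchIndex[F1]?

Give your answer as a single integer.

Op 1: append 1 -> log_len=1
Op 2: F0 acks idx 1 -> match: F0=1 F1=0; commitIndex=1
Op 3: F1 acks idx 1 -> match: F0=1 F1=1; commitIndex=1
Op 4: append 1 -> log_len=2
Op 5: F0 acks idx 2 -> match: F0=2 F1=1; commitIndex=2
Op 6: append 3 -> log_len=5
Op 7: append 1 -> log_len=6
Op 8: F0 acks idx 5 -> match: F0=5 F1=1; commitIndex=5
Op 9: F1 acks idx 6 -> match: F0=5 F1=6; commitIndex=6
Op 10: F0 acks idx 4 -> match: F0=5 F1=6; commitIndex=6
Op 11: F0 acks idx 4 -> match: F0=5 F1=6; commitIndex=6
Op 12: F0 acks idx 6 -> match: F0=6 F1=6; commitIndex=6

Answer: 6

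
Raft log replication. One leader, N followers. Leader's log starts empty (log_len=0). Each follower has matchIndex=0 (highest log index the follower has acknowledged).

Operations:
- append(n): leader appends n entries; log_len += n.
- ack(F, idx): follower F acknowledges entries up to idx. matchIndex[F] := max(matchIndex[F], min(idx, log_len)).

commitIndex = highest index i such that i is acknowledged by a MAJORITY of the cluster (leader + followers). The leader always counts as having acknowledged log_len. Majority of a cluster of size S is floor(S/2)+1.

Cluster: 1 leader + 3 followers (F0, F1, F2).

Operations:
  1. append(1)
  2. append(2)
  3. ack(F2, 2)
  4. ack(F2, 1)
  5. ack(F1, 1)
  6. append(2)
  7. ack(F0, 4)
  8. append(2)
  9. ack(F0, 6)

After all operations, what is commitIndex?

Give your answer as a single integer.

Op 1: append 1 -> log_len=1
Op 2: append 2 -> log_len=3
Op 3: F2 acks idx 2 -> match: F0=0 F1=0 F2=2; commitIndex=0
Op 4: F2 acks idx 1 -> match: F0=0 F1=0 F2=2; commitIndex=0
Op 5: F1 acks idx 1 -> match: F0=0 F1=1 F2=2; commitIndex=1
Op 6: append 2 -> log_len=5
Op 7: F0 acks idx 4 -> match: F0=4 F1=1 F2=2; commitIndex=2
Op 8: append 2 -> log_len=7
Op 9: F0 acks idx 6 -> match: F0=6 F1=1 F2=2; commitIndex=2

Answer: 2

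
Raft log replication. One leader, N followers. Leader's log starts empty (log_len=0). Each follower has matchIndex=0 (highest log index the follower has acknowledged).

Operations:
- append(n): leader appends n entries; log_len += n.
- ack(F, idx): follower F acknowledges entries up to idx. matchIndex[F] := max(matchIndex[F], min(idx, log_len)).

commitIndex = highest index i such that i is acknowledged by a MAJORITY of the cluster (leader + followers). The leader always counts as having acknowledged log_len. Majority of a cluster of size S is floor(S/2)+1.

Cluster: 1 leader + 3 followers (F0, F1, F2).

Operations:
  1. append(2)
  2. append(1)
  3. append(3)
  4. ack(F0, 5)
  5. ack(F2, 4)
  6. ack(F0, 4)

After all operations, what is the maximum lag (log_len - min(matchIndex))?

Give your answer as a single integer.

Answer: 6

Derivation:
Op 1: append 2 -> log_len=2
Op 2: append 1 -> log_len=3
Op 3: append 3 -> log_len=6
Op 4: F0 acks idx 5 -> match: F0=5 F1=0 F2=0; commitIndex=0
Op 5: F2 acks idx 4 -> match: F0=5 F1=0 F2=4; commitIndex=4
Op 6: F0 acks idx 4 -> match: F0=5 F1=0 F2=4; commitIndex=4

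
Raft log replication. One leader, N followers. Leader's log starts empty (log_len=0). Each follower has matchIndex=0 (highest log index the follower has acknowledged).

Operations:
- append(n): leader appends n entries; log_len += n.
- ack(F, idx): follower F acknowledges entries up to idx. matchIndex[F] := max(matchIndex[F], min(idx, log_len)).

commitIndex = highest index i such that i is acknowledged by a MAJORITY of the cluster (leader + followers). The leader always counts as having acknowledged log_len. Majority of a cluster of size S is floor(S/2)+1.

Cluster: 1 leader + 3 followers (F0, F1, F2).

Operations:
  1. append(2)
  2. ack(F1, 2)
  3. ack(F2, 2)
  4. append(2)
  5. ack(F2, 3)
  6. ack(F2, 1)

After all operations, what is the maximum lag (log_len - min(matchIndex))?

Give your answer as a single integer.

Op 1: append 2 -> log_len=2
Op 2: F1 acks idx 2 -> match: F0=0 F1=2 F2=0; commitIndex=0
Op 3: F2 acks idx 2 -> match: F0=0 F1=2 F2=2; commitIndex=2
Op 4: append 2 -> log_len=4
Op 5: F2 acks idx 3 -> match: F0=0 F1=2 F2=3; commitIndex=2
Op 6: F2 acks idx 1 -> match: F0=0 F1=2 F2=3; commitIndex=2

Answer: 4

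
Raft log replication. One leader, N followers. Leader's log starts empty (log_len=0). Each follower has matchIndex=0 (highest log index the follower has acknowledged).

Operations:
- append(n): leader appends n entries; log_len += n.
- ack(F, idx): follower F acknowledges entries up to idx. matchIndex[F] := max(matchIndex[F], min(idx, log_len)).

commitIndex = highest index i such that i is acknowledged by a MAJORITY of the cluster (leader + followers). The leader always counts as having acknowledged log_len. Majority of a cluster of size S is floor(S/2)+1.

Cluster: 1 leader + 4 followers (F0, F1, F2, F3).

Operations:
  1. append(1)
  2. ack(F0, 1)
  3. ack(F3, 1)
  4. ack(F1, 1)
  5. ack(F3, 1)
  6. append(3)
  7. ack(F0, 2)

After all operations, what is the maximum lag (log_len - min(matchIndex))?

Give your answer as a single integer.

Op 1: append 1 -> log_len=1
Op 2: F0 acks idx 1 -> match: F0=1 F1=0 F2=0 F3=0; commitIndex=0
Op 3: F3 acks idx 1 -> match: F0=1 F1=0 F2=0 F3=1; commitIndex=1
Op 4: F1 acks idx 1 -> match: F0=1 F1=1 F2=0 F3=1; commitIndex=1
Op 5: F3 acks idx 1 -> match: F0=1 F1=1 F2=0 F3=1; commitIndex=1
Op 6: append 3 -> log_len=4
Op 7: F0 acks idx 2 -> match: F0=2 F1=1 F2=0 F3=1; commitIndex=1

Answer: 4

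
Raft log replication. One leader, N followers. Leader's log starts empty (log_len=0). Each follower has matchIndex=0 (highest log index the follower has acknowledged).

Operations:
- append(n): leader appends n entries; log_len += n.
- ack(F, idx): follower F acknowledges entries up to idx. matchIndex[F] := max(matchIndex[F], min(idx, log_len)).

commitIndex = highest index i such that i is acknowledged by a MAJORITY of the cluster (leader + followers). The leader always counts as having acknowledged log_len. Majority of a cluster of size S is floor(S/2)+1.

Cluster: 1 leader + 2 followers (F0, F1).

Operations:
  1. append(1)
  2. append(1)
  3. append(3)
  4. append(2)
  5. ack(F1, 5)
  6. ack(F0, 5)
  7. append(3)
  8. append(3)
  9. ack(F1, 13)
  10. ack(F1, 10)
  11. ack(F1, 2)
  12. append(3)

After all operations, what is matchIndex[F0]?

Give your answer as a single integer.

Answer: 5

Derivation:
Op 1: append 1 -> log_len=1
Op 2: append 1 -> log_len=2
Op 3: append 3 -> log_len=5
Op 4: append 2 -> log_len=7
Op 5: F1 acks idx 5 -> match: F0=0 F1=5; commitIndex=5
Op 6: F0 acks idx 5 -> match: F0=5 F1=5; commitIndex=5
Op 7: append 3 -> log_len=10
Op 8: append 3 -> log_len=13
Op 9: F1 acks idx 13 -> match: F0=5 F1=13; commitIndex=13
Op 10: F1 acks idx 10 -> match: F0=5 F1=13; commitIndex=13
Op 11: F1 acks idx 2 -> match: F0=5 F1=13; commitIndex=13
Op 12: append 3 -> log_len=16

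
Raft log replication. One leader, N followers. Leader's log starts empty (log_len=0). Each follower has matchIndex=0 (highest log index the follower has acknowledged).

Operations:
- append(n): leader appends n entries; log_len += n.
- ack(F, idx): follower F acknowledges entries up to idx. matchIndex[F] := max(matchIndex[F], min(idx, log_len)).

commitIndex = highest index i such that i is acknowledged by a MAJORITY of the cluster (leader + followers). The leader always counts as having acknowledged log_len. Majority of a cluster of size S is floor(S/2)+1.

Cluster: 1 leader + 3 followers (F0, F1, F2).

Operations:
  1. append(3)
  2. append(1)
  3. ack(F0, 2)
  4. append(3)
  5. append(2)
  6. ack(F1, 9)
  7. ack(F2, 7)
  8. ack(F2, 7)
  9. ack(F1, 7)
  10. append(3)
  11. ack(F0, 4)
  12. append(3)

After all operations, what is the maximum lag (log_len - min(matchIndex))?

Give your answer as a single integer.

Answer: 11

Derivation:
Op 1: append 3 -> log_len=3
Op 2: append 1 -> log_len=4
Op 3: F0 acks idx 2 -> match: F0=2 F1=0 F2=0; commitIndex=0
Op 4: append 3 -> log_len=7
Op 5: append 2 -> log_len=9
Op 6: F1 acks idx 9 -> match: F0=2 F1=9 F2=0; commitIndex=2
Op 7: F2 acks idx 7 -> match: F0=2 F1=9 F2=7; commitIndex=7
Op 8: F2 acks idx 7 -> match: F0=2 F1=9 F2=7; commitIndex=7
Op 9: F1 acks idx 7 -> match: F0=2 F1=9 F2=7; commitIndex=7
Op 10: append 3 -> log_len=12
Op 11: F0 acks idx 4 -> match: F0=4 F1=9 F2=7; commitIndex=7
Op 12: append 3 -> log_len=15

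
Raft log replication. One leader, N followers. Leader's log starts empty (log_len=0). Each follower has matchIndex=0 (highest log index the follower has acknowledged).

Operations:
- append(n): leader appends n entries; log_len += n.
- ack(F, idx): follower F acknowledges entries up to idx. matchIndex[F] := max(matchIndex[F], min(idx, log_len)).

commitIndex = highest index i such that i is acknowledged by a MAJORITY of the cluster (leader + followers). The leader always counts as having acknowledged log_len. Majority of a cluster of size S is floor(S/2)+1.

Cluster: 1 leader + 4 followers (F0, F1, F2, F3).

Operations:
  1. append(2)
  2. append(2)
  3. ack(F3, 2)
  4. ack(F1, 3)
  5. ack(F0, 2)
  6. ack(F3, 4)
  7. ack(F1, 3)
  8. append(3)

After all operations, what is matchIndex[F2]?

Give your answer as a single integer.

Answer: 0

Derivation:
Op 1: append 2 -> log_len=2
Op 2: append 2 -> log_len=4
Op 3: F3 acks idx 2 -> match: F0=0 F1=0 F2=0 F3=2; commitIndex=0
Op 4: F1 acks idx 3 -> match: F0=0 F1=3 F2=0 F3=2; commitIndex=2
Op 5: F0 acks idx 2 -> match: F0=2 F1=3 F2=0 F3=2; commitIndex=2
Op 6: F3 acks idx 4 -> match: F0=2 F1=3 F2=0 F3=4; commitIndex=3
Op 7: F1 acks idx 3 -> match: F0=2 F1=3 F2=0 F3=4; commitIndex=3
Op 8: append 3 -> log_len=7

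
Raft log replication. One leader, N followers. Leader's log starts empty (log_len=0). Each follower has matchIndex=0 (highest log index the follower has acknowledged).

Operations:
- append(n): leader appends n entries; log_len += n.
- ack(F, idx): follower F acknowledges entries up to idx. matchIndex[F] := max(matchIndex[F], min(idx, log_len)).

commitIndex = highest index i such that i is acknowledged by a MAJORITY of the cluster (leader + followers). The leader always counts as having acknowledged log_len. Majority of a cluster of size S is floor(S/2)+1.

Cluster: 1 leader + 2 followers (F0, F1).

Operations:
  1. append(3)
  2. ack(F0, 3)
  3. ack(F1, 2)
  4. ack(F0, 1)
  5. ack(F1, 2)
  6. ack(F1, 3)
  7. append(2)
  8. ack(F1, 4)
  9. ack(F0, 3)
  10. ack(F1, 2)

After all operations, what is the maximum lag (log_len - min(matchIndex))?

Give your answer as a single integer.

Answer: 2

Derivation:
Op 1: append 3 -> log_len=3
Op 2: F0 acks idx 3 -> match: F0=3 F1=0; commitIndex=3
Op 3: F1 acks idx 2 -> match: F0=3 F1=2; commitIndex=3
Op 4: F0 acks idx 1 -> match: F0=3 F1=2; commitIndex=3
Op 5: F1 acks idx 2 -> match: F0=3 F1=2; commitIndex=3
Op 6: F1 acks idx 3 -> match: F0=3 F1=3; commitIndex=3
Op 7: append 2 -> log_len=5
Op 8: F1 acks idx 4 -> match: F0=3 F1=4; commitIndex=4
Op 9: F0 acks idx 3 -> match: F0=3 F1=4; commitIndex=4
Op 10: F1 acks idx 2 -> match: F0=3 F1=4; commitIndex=4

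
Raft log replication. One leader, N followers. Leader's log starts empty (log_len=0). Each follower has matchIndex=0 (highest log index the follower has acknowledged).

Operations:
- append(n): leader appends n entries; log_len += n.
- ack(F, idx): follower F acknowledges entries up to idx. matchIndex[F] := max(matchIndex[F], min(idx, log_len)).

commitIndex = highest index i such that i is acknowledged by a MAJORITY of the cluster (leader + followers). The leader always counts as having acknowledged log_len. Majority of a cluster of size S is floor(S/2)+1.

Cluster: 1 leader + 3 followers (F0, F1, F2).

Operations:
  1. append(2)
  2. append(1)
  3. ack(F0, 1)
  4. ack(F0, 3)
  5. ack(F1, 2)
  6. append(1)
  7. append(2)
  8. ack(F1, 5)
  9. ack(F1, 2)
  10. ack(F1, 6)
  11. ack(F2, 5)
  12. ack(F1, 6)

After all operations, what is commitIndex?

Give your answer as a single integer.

Answer: 5

Derivation:
Op 1: append 2 -> log_len=2
Op 2: append 1 -> log_len=3
Op 3: F0 acks idx 1 -> match: F0=1 F1=0 F2=0; commitIndex=0
Op 4: F0 acks idx 3 -> match: F0=3 F1=0 F2=0; commitIndex=0
Op 5: F1 acks idx 2 -> match: F0=3 F1=2 F2=0; commitIndex=2
Op 6: append 1 -> log_len=4
Op 7: append 2 -> log_len=6
Op 8: F1 acks idx 5 -> match: F0=3 F1=5 F2=0; commitIndex=3
Op 9: F1 acks idx 2 -> match: F0=3 F1=5 F2=0; commitIndex=3
Op 10: F1 acks idx 6 -> match: F0=3 F1=6 F2=0; commitIndex=3
Op 11: F2 acks idx 5 -> match: F0=3 F1=6 F2=5; commitIndex=5
Op 12: F1 acks idx 6 -> match: F0=3 F1=6 F2=5; commitIndex=5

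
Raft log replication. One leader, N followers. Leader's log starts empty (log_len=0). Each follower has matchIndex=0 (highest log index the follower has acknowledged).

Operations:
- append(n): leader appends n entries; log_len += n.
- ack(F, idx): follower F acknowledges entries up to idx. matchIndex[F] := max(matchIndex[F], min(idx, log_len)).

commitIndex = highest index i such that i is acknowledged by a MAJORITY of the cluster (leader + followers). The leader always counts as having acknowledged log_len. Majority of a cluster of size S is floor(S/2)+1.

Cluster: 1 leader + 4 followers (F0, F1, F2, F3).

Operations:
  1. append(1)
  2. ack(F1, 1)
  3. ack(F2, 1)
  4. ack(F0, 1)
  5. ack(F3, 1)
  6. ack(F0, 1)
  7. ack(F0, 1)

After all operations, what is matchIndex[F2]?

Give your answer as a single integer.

Answer: 1

Derivation:
Op 1: append 1 -> log_len=1
Op 2: F1 acks idx 1 -> match: F0=0 F1=1 F2=0 F3=0; commitIndex=0
Op 3: F2 acks idx 1 -> match: F0=0 F1=1 F2=1 F3=0; commitIndex=1
Op 4: F0 acks idx 1 -> match: F0=1 F1=1 F2=1 F3=0; commitIndex=1
Op 5: F3 acks idx 1 -> match: F0=1 F1=1 F2=1 F3=1; commitIndex=1
Op 6: F0 acks idx 1 -> match: F0=1 F1=1 F2=1 F3=1; commitIndex=1
Op 7: F0 acks idx 1 -> match: F0=1 F1=1 F2=1 F3=1; commitIndex=1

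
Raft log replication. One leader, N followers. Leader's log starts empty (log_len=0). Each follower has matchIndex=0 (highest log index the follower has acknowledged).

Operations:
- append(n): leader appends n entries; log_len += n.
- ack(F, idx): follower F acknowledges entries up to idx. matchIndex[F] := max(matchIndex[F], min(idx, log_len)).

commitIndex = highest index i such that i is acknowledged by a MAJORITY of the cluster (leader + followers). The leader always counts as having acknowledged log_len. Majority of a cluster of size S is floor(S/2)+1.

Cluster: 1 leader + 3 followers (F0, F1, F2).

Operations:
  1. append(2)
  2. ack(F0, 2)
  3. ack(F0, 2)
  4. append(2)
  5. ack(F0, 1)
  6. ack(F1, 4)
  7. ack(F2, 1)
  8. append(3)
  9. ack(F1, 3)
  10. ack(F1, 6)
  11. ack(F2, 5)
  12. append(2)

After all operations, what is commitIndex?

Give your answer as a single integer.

Answer: 5

Derivation:
Op 1: append 2 -> log_len=2
Op 2: F0 acks idx 2 -> match: F0=2 F1=0 F2=0; commitIndex=0
Op 3: F0 acks idx 2 -> match: F0=2 F1=0 F2=0; commitIndex=0
Op 4: append 2 -> log_len=4
Op 5: F0 acks idx 1 -> match: F0=2 F1=0 F2=0; commitIndex=0
Op 6: F1 acks idx 4 -> match: F0=2 F1=4 F2=0; commitIndex=2
Op 7: F2 acks idx 1 -> match: F0=2 F1=4 F2=1; commitIndex=2
Op 8: append 3 -> log_len=7
Op 9: F1 acks idx 3 -> match: F0=2 F1=4 F2=1; commitIndex=2
Op 10: F1 acks idx 6 -> match: F0=2 F1=6 F2=1; commitIndex=2
Op 11: F2 acks idx 5 -> match: F0=2 F1=6 F2=5; commitIndex=5
Op 12: append 2 -> log_len=9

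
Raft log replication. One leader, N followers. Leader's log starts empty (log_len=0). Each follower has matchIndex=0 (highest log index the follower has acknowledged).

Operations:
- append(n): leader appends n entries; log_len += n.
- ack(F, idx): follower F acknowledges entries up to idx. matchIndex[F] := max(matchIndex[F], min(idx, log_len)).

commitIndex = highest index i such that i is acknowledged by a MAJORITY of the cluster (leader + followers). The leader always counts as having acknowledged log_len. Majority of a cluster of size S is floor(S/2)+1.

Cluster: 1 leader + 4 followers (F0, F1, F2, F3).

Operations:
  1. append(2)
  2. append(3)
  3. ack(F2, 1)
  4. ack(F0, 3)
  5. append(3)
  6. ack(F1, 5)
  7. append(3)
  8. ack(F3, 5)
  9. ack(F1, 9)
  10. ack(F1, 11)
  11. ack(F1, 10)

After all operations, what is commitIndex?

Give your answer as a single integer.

Answer: 5

Derivation:
Op 1: append 2 -> log_len=2
Op 2: append 3 -> log_len=5
Op 3: F2 acks idx 1 -> match: F0=0 F1=0 F2=1 F3=0; commitIndex=0
Op 4: F0 acks idx 3 -> match: F0=3 F1=0 F2=1 F3=0; commitIndex=1
Op 5: append 3 -> log_len=8
Op 6: F1 acks idx 5 -> match: F0=3 F1=5 F2=1 F3=0; commitIndex=3
Op 7: append 3 -> log_len=11
Op 8: F3 acks idx 5 -> match: F0=3 F1=5 F2=1 F3=5; commitIndex=5
Op 9: F1 acks idx 9 -> match: F0=3 F1=9 F2=1 F3=5; commitIndex=5
Op 10: F1 acks idx 11 -> match: F0=3 F1=11 F2=1 F3=5; commitIndex=5
Op 11: F1 acks idx 10 -> match: F0=3 F1=11 F2=1 F3=5; commitIndex=5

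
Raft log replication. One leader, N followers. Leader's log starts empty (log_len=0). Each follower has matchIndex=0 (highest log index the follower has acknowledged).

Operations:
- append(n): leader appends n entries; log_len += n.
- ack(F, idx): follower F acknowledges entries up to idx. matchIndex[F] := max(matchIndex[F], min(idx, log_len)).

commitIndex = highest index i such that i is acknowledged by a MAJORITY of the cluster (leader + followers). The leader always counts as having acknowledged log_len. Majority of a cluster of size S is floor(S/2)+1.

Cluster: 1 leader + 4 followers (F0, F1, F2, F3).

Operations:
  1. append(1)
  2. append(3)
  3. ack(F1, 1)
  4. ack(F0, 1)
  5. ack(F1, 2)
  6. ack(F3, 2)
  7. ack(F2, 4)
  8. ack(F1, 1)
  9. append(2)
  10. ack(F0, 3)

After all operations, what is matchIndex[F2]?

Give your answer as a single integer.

Op 1: append 1 -> log_len=1
Op 2: append 3 -> log_len=4
Op 3: F1 acks idx 1 -> match: F0=0 F1=1 F2=0 F3=0; commitIndex=0
Op 4: F0 acks idx 1 -> match: F0=1 F1=1 F2=0 F3=0; commitIndex=1
Op 5: F1 acks idx 2 -> match: F0=1 F1=2 F2=0 F3=0; commitIndex=1
Op 6: F3 acks idx 2 -> match: F0=1 F1=2 F2=0 F3=2; commitIndex=2
Op 7: F2 acks idx 4 -> match: F0=1 F1=2 F2=4 F3=2; commitIndex=2
Op 8: F1 acks idx 1 -> match: F0=1 F1=2 F2=4 F3=2; commitIndex=2
Op 9: append 2 -> log_len=6
Op 10: F0 acks idx 3 -> match: F0=3 F1=2 F2=4 F3=2; commitIndex=3

Answer: 4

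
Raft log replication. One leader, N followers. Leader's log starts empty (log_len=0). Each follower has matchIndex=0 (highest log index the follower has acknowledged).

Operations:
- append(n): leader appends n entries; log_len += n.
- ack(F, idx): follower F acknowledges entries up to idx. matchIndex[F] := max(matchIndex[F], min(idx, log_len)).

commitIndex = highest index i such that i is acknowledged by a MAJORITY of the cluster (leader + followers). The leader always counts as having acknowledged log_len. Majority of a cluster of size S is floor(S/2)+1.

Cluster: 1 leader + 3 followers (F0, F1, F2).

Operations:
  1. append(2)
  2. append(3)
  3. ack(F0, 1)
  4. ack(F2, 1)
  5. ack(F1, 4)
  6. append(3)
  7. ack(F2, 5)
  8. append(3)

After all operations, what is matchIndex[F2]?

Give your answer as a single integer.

Op 1: append 2 -> log_len=2
Op 2: append 3 -> log_len=5
Op 3: F0 acks idx 1 -> match: F0=1 F1=0 F2=0; commitIndex=0
Op 4: F2 acks idx 1 -> match: F0=1 F1=0 F2=1; commitIndex=1
Op 5: F1 acks idx 4 -> match: F0=1 F1=4 F2=1; commitIndex=1
Op 6: append 3 -> log_len=8
Op 7: F2 acks idx 5 -> match: F0=1 F1=4 F2=5; commitIndex=4
Op 8: append 3 -> log_len=11

Answer: 5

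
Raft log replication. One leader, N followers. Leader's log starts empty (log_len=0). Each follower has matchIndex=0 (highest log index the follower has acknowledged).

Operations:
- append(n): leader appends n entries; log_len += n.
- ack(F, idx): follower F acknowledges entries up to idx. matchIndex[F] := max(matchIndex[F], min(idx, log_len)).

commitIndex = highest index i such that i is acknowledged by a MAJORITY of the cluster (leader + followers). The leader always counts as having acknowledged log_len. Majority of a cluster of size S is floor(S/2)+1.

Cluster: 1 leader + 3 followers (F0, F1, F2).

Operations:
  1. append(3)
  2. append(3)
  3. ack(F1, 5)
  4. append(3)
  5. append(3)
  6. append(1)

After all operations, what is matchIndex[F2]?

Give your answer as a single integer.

Op 1: append 3 -> log_len=3
Op 2: append 3 -> log_len=6
Op 3: F1 acks idx 5 -> match: F0=0 F1=5 F2=0; commitIndex=0
Op 4: append 3 -> log_len=9
Op 5: append 3 -> log_len=12
Op 6: append 1 -> log_len=13

Answer: 0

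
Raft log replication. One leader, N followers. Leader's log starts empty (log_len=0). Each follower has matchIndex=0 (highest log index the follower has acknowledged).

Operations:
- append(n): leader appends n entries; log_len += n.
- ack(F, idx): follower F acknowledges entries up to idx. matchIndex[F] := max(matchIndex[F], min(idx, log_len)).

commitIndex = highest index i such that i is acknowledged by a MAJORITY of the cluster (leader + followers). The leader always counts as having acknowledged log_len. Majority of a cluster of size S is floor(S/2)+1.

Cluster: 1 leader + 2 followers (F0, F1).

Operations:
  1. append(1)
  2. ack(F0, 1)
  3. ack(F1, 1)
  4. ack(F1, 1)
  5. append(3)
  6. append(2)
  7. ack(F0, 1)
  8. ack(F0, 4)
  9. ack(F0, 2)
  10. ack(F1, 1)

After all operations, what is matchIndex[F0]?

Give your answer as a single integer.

Op 1: append 1 -> log_len=1
Op 2: F0 acks idx 1 -> match: F0=1 F1=0; commitIndex=1
Op 3: F1 acks idx 1 -> match: F0=1 F1=1; commitIndex=1
Op 4: F1 acks idx 1 -> match: F0=1 F1=1; commitIndex=1
Op 5: append 3 -> log_len=4
Op 6: append 2 -> log_len=6
Op 7: F0 acks idx 1 -> match: F0=1 F1=1; commitIndex=1
Op 8: F0 acks idx 4 -> match: F0=4 F1=1; commitIndex=4
Op 9: F0 acks idx 2 -> match: F0=4 F1=1; commitIndex=4
Op 10: F1 acks idx 1 -> match: F0=4 F1=1; commitIndex=4

Answer: 4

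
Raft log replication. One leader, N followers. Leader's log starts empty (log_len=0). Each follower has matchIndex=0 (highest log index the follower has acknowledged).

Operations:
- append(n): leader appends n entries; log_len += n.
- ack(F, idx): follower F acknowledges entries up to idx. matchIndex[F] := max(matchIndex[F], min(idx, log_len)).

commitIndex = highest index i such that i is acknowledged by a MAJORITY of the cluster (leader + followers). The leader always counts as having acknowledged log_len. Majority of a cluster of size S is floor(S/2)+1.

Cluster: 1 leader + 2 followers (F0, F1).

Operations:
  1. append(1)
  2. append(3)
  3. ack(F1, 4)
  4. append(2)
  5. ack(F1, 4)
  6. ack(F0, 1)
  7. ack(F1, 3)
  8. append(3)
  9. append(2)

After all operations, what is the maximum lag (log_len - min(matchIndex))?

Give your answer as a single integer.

Op 1: append 1 -> log_len=1
Op 2: append 3 -> log_len=4
Op 3: F1 acks idx 4 -> match: F0=0 F1=4; commitIndex=4
Op 4: append 2 -> log_len=6
Op 5: F1 acks idx 4 -> match: F0=0 F1=4; commitIndex=4
Op 6: F0 acks idx 1 -> match: F0=1 F1=4; commitIndex=4
Op 7: F1 acks idx 3 -> match: F0=1 F1=4; commitIndex=4
Op 8: append 3 -> log_len=9
Op 9: append 2 -> log_len=11

Answer: 10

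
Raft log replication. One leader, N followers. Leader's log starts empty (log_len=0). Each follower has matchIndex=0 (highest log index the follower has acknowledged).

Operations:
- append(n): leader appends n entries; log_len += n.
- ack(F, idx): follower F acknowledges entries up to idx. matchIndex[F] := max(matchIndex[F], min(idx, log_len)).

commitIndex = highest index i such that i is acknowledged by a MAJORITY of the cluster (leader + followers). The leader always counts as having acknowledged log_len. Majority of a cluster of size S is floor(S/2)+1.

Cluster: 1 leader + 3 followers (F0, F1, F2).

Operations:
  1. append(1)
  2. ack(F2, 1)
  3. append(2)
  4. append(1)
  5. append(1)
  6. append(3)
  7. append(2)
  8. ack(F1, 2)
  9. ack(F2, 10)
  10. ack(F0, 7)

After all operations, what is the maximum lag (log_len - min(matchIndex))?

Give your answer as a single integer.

Answer: 8

Derivation:
Op 1: append 1 -> log_len=1
Op 2: F2 acks idx 1 -> match: F0=0 F1=0 F2=1; commitIndex=0
Op 3: append 2 -> log_len=3
Op 4: append 1 -> log_len=4
Op 5: append 1 -> log_len=5
Op 6: append 3 -> log_len=8
Op 7: append 2 -> log_len=10
Op 8: F1 acks idx 2 -> match: F0=0 F1=2 F2=1; commitIndex=1
Op 9: F2 acks idx 10 -> match: F0=0 F1=2 F2=10; commitIndex=2
Op 10: F0 acks idx 7 -> match: F0=7 F1=2 F2=10; commitIndex=7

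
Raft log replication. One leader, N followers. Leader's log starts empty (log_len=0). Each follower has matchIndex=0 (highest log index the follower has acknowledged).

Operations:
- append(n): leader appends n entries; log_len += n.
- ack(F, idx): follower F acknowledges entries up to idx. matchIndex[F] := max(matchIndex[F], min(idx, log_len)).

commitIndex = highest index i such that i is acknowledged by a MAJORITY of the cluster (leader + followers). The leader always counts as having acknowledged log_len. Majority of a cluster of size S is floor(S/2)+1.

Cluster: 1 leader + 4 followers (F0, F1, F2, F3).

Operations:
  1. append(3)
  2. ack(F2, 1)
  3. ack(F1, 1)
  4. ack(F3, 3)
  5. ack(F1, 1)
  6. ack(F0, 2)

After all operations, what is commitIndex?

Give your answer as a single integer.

Op 1: append 3 -> log_len=3
Op 2: F2 acks idx 1 -> match: F0=0 F1=0 F2=1 F3=0; commitIndex=0
Op 3: F1 acks idx 1 -> match: F0=0 F1=1 F2=1 F3=0; commitIndex=1
Op 4: F3 acks idx 3 -> match: F0=0 F1=1 F2=1 F3=3; commitIndex=1
Op 5: F1 acks idx 1 -> match: F0=0 F1=1 F2=1 F3=3; commitIndex=1
Op 6: F0 acks idx 2 -> match: F0=2 F1=1 F2=1 F3=3; commitIndex=2

Answer: 2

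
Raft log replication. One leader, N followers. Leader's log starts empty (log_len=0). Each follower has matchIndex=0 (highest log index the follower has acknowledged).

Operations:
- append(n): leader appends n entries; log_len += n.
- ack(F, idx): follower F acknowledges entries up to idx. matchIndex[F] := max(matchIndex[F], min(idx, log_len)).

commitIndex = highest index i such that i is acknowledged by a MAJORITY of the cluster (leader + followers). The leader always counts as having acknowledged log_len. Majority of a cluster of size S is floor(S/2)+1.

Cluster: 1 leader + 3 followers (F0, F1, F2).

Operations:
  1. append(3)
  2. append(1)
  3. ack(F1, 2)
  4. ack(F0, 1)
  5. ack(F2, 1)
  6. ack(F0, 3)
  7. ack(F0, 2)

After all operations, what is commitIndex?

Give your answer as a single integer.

Op 1: append 3 -> log_len=3
Op 2: append 1 -> log_len=4
Op 3: F1 acks idx 2 -> match: F0=0 F1=2 F2=0; commitIndex=0
Op 4: F0 acks idx 1 -> match: F0=1 F1=2 F2=0; commitIndex=1
Op 5: F2 acks idx 1 -> match: F0=1 F1=2 F2=1; commitIndex=1
Op 6: F0 acks idx 3 -> match: F0=3 F1=2 F2=1; commitIndex=2
Op 7: F0 acks idx 2 -> match: F0=3 F1=2 F2=1; commitIndex=2

Answer: 2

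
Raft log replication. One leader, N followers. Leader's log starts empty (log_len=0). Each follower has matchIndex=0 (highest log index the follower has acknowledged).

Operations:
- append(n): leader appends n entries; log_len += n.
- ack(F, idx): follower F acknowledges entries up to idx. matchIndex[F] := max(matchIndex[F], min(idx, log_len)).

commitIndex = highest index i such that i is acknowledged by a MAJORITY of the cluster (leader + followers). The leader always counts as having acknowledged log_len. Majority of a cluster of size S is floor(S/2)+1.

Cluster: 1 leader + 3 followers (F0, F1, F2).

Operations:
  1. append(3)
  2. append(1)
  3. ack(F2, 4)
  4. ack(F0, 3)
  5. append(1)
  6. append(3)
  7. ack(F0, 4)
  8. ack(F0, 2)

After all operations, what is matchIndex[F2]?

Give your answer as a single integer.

Answer: 4

Derivation:
Op 1: append 3 -> log_len=3
Op 2: append 1 -> log_len=4
Op 3: F2 acks idx 4 -> match: F0=0 F1=0 F2=4; commitIndex=0
Op 4: F0 acks idx 3 -> match: F0=3 F1=0 F2=4; commitIndex=3
Op 5: append 1 -> log_len=5
Op 6: append 3 -> log_len=8
Op 7: F0 acks idx 4 -> match: F0=4 F1=0 F2=4; commitIndex=4
Op 8: F0 acks idx 2 -> match: F0=4 F1=0 F2=4; commitIndex=4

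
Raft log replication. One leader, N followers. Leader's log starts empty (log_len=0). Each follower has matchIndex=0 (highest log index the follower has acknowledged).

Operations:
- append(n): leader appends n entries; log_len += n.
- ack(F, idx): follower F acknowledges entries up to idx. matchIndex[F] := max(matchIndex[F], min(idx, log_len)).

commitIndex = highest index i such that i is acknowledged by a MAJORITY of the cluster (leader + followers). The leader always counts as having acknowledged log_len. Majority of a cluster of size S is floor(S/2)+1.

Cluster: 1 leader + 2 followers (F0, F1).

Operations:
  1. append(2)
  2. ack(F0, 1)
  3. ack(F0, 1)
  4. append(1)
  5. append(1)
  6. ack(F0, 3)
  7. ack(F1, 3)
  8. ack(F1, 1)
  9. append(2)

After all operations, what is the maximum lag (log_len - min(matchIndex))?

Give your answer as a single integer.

Op 1: append 2 -> log_len=2
Op 2: F0 acks idx 1 -> match: F0=1 F1=0; commitIndex=1
Op 3: F0 acks idx 1 -> match: F0=1 F1=0; commitIndex=1
Op 4: append 1 -> log_len=3
Op 5: append 1 -> log_len=4
Op 6: F0 acks idx 3 -> match: F0=3 F1=0; commitIndex=3
Op 7: F1 acks idx 3 -> match: F0=3 F1=3; commitIndex=3
Op 8: F1 acks idx 1 -> match: F0=3 F1=3; commitIndex=3
Op 9: append 2 -> log_len=6

Answer: 3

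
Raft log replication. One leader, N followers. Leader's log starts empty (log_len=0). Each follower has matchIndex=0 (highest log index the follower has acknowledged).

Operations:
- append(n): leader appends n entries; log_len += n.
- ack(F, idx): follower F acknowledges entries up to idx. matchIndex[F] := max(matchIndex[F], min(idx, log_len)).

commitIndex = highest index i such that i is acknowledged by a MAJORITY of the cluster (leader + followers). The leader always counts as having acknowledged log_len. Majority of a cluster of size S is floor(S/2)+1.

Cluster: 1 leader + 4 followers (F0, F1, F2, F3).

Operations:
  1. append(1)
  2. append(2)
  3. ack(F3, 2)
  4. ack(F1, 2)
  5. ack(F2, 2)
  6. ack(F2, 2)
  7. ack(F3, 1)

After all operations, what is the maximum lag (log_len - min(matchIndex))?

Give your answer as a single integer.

Op 1: append 1 -> log_len=1
Op 2: append 2 -> log_len=3
Op 3: F3 acks idx 2 -> match: F0=0 F1=0 F2=0 F3=2; commitIndex=0
Op 4: F1 acks idx 2 -> match: F0=0 F1=2 F2=0 F3=2; commitIndex=2
Op 5: F2 acks idx 2 -> match: F0=0 F1=2 F2=2 F3=2; commitIndex=2
Op 6: F2 acks idx 2 -> match: F0=0 F1=2 F2=2 F3=2; commitIndex=2
Op 7: F3 acks idx 1 -> match: F0=0 F1=2 F2=2 F3=2; commitIndex=2

Answer: 3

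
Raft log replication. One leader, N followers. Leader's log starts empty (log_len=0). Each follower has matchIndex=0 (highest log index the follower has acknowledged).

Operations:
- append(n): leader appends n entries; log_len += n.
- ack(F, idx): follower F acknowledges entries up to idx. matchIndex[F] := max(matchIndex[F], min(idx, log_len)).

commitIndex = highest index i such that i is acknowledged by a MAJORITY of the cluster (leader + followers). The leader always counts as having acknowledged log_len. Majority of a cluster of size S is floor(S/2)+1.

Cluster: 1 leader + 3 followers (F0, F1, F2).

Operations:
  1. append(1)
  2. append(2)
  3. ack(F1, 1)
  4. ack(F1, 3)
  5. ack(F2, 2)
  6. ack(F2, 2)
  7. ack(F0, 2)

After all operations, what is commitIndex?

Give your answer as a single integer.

Op 1: append 1 -> log_len=1
Op 2: append 2 -> log_len=3
Op 3: F1 acks idx 1 -> match: F0=0 F1=1 F2=0; commitIndex=0
Op 4: F1 acks idx 3 -> match: F0=0 F1=3 F2=0; commitIndex=0
Op 5: F2 acks idx 2 -> match: F0=0 F1=3 F2=2; commitIndex=2
Op 6: F2 acks idx 2 -> match: F0=0 F1=3 F2=2; commitIndex=2
Op 7: F0 acks idx 2 -> match: F0=2 F1=3 F2=2; commitIndex=2

Answer: 2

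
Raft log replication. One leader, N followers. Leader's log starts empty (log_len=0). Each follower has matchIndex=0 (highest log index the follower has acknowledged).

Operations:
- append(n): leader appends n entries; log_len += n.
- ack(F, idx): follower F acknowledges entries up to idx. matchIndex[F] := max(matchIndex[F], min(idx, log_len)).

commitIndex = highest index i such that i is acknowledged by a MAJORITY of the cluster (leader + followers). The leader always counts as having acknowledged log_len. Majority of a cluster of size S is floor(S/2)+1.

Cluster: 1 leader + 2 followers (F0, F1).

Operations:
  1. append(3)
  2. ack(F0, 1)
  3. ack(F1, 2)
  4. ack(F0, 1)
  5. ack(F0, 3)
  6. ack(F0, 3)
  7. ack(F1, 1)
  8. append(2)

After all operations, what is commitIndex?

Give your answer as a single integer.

Op 1: append 3 -> log_len=3
Op 2: F0 acks idx 1 -> match: F0=1 F1=0; commitIndex=1
Op 3: F1 acks idx 2 -> match: F0=1 F1=2; commitIndex=2
Op 4: F0 acks idx 1 -> match: F0=1 F1=2; commitIndex=2
Op 5: F0 acks idx 3 -> match: F0=3 F1=2; commitIndex=3
Op 6: F0 acks idx 3 -> match: F0=3 F1=2; commitIndex=3
Op 7: F1 acks idx 1 -> match: F0=3 F1=2; commitIndex=3
Op 8: append 2 -> log_len=5

Answer: 3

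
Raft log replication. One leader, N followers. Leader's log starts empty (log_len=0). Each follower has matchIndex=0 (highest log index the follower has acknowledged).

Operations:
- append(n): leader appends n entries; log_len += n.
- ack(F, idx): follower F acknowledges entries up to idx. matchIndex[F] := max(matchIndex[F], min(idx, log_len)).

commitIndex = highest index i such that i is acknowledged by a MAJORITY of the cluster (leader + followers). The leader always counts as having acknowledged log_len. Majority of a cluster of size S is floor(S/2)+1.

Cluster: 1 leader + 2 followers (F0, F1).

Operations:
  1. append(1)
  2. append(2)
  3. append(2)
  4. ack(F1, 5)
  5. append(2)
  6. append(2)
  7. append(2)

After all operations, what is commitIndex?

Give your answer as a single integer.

Answer: 5

Derivation:
Op 1: append 1 -> log_len=1
Op 2: append 2 -> log_len=3
Op 3: append 2 -> log_len=5
Op 4: F1 acks idx 5 -> match: F0=0 F1=5; commitIndex=5
Op 5: append 2 -> log_len=7
Op 6: append 2 -> log_len=9
Op 7: append 2 -> log_len=11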